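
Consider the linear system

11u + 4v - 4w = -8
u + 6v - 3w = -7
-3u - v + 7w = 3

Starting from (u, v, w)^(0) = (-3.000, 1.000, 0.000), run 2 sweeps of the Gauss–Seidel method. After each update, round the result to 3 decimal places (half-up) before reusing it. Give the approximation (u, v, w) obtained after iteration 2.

Iteration 1:
  u = (-8 - (4)·1.000 - (-4)·0.000) / (11) = -1.091
  v = (-7 - (1)·-1.091 - (-3)·0.000) / (6) = -0.985
  w = (3 - (-3)·-1.091 - (-1)·-0.985) / (7) = -0.180
Iteration 2:
  u = (-8 - (4)·-0.985 - (-4)·-0.180) / (11) = -0.435
  v = (-7 - (1)·-0.435 - (-3)·-0.180) / (6) = -1.184
  w = (3 - (-3)·-0.435 - (-1)·-1.184) / (7) = 0.073

(-0.435, -1.184, 0.073)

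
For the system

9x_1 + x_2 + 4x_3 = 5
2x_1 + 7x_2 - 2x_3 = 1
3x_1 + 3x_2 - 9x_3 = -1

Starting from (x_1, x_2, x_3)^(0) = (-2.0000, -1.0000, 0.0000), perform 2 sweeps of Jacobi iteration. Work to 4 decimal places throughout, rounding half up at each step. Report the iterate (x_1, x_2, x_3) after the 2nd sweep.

Iteration 1:
  x_1 = (5 - (1)·-1.0000 - (4)·0.0000) / (9) = 0.6667
  x_2 = (1 - (2)·-2.0000 - (-2)·0.0000) / (7) = 0.7143
  x_3 = (-1 - (3)·-2.0000 - (3)·-1.0000) / (-9) = -0.8889
Iteration 2:
  x_1 = (5 - (1)·0.7143 - (4)·-0.8889) / (9) = 0.8713
  x_2 = (1 - (2)·0.6667 - (-2)·-0.8889) / (7) = -0.3016
  x_3 = (-1 - (3)·0.6667 - (3)·0.7143) / (-9) = 0.5714

(0.8713, -0.3016, 0.5714)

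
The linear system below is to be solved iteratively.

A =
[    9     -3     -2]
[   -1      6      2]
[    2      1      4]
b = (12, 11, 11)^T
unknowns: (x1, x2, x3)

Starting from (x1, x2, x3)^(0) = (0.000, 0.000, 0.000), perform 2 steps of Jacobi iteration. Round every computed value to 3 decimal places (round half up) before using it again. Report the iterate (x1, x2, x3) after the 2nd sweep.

(2.555, 1.139, 1.625)

Iteration 1:
  x1 = (12 - (-3)·0.000 - (-2)·0.000) / (9) = 1.333
  x2 = (11 - (-1)·0.000 - (2)·0.000) / (6) = 1.833
  x3 = (11 - (2)·0.000 - (1)·0.000) / (4) = 2.750
Iteration 2:
  x1 = (12 - (-3)·1.833 - (-2)·2.750) / (9) = 2.555
  x2 = (11 - (-1)·1.333 - (2)·2.750) / (6) = 1.139
  x3 = (11 - (2)·1.333 - (1)·1.833) / (4) = 1.625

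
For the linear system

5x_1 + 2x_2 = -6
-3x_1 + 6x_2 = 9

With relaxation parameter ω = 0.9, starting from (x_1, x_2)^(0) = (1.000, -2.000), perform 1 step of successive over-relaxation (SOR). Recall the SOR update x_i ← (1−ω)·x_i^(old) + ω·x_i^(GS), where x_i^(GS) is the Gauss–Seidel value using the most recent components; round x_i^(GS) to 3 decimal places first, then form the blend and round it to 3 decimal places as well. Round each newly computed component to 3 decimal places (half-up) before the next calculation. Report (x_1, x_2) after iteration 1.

Iteration 1:
  x_1: GS value = (-6 - (2)·-2.000) / (5) = -0.400;  x_1 ← (1−ω)·1.000 + ω·-0.400 = -0.260
  x_2: GS value = (9 - (-3)·-0.260) / (6) = 1.370;  x_2 ← (1−ω)·-2.000 + ω·1.370 = 1.033

(-0.260, 1.033)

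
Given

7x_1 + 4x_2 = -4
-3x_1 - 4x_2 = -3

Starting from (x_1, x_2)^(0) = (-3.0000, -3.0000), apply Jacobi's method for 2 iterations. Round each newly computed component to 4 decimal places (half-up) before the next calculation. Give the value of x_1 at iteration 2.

-2.2857

Iteration 1:
  x_1 = (-4 - (4)·-3.0000) / (7) = 1.1429
  x_2 = (-3 - (-3)·-3.0000) / (-4) = 3.0000
Iteration 2:
  x_1 = (-4 - (4)·3.0000) / (7) = -2.2857
  x_2 = (-3 - (-3)·1.1429) / (-4) = -0.1072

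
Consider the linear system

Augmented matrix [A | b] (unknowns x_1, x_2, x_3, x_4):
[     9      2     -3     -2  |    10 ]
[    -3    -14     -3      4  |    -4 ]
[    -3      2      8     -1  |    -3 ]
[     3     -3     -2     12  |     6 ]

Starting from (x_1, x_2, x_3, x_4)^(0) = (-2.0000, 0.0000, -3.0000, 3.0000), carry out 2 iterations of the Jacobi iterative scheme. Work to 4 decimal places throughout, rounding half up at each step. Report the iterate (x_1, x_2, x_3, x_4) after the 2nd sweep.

Iteration 1:
  x_1 = (10 - (2)·0.0000 - (-3)·-3.0000 - (-2)·3.0000) / (9) = 0.7778
  x_2 = (-4 - (-3)·-2.0000 - (-3)·-3.0000 - (4)·3.0000) / (-14) = 2.2143
  x_3 = (-3 - (-3)·-2.0000 - (2)·0.0000 - (-1)·3.0000) / (8) = -0.7500
  x_4 = (6 - (3)·-2.0000 - (-3)·0.0000 - (-2)·-3.0000) / (12) = 0.5000
Iteration 2:
  x_1 = (10 - (2)·2.2143 - (-3)·-0.7500 - (-2)·0.5000) / (9) = 0.4802
  x_2 = (-4 - (-3)·0.7778 - (-3)·-0.7500 - (4)·0.5000) / (-14) = 0.4226
  x_3 = (-3 - (-3)·0.7778 - (2)·2.2143 - (-1)·0.5000) / (8) = -0.5744
  x_4 = (6 - (3)·0.7778 - (-3)·2.2143 - (-2)·-0.7500) / (12) = 0.7341

(0.4802, 0.4226, -0.5744, 0.7341)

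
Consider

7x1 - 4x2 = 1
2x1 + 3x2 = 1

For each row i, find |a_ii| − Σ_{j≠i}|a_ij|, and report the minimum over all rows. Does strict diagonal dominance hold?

1

row 1: |7| − (4) = 3
row 2: |3| − (2) = 1
minimum over rows = 1 → strictly diagonally dominant (convergence guaranteed)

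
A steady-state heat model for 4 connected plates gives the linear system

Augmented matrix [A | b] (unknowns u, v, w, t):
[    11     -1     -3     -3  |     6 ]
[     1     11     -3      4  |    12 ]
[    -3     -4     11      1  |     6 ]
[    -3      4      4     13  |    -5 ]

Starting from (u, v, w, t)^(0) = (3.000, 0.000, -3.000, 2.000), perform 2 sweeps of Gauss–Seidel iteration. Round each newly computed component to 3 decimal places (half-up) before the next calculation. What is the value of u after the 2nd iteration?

Iteration 1:
  u = (6 - (-1)·0.000 - (-3)·-3.000 - (-3)·2.000) / (11) = 0.273
  v = (12 - (1)·0.273 - (-3)·-3.000 - (4)·2.000) / (11) = -0.479
  w = (6 - (-3)·0.273 - (-4)·-0.479 - (1)·2.000) / (11) = 0.264
  t = (-5 - (-3)·0.273 - (4)·-0.479 - (4)·0.264) / (13) = -0.255
Iteration 2:
  u = (6 - (-1)·-0.479 - (-3)·0.264 - (-3)·-0.255) / (11) = 0.504
  v = (12 - (1)·0.504 - (-3)·0.264 - (4)·-0.255) / (11) = 1.210
  w = (6 - (-3)·0.504 - (-4)·1.210 - (1)·-0.255) / (11) = 1.146
  t = (-5 - (-3)·0.504 - (4)·1.210 - (4)·1.146) / (13) = -0.993

0.504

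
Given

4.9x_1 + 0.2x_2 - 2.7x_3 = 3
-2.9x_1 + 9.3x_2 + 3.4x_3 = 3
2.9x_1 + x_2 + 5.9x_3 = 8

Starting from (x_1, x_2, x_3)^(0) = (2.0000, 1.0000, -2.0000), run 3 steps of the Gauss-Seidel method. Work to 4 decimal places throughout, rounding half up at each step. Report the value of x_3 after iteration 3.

0.8208

Iteration 1:
  x_1 = (3 - (0.2)·1.0000 - (-2.7)·-2.0000) / (4.9) = -0.5306
  x_2 = (3 - (-2.9)·-0.5306 - (3.4)·-2.0000) / (9.3) = 0.8883
  x_3 = (8 - (2.9)·-0.5306 - (1)·0.8883) / (5.9) = 1.4662
Iteration 2:
  x_1 = (3 - (0.2)·0.8883 - (-2.7)·1.4662) / (4.9) = 1.3839
  x_2 = (3 - (-2.9)·1.3839 - (3.4)·1.4662) / (9.3) = 0.2181
  x_3 = (8 - (2.9)·1.3839 - (1)·0.2181) / (5.9) = 0.6387
Iteration 3:
  x_1 = (3 - (0.2)·0.2181 - (-2.7)·0.6387) / (4.9) = 0.9553
  x_2 = (3 - (-2.9)·0.9553 - (3.4)·0.6387) / (9.3) = 0.3870
  x_3 = (8 - (2.9)·0.9553 - (1)·0.3870) / (5.9) = 0.8208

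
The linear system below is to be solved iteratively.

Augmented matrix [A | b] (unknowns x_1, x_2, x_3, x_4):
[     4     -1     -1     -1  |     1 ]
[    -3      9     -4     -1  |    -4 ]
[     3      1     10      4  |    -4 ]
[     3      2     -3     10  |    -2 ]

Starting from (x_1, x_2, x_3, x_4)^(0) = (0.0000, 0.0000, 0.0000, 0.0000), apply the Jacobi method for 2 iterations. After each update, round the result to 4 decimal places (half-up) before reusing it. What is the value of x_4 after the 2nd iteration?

Iteration 1:
  x_1 = (1 - (-1)·0.0000 - (-1)·0.0000 - (-1)·0.0000) / (4) = 0.2500
  x_2 = (-4 - (-3)·0.0000 - (-4)·0.0000 - (-1)·0.0000) / (9) = -0.4444
  x_3 = (-4 - (3)·0.0000 - (1)·0.0000 - (4)·0.0000) / (10) = -0.4000
  x_4 = (-2 - (3)·0.0000 - (2)·0.0000 - (-3)·0.0000) / (10) = -0.2000
Iteration 2:
  x_1 = (1 - (-1)·-0.4444 - (-1)·-0.4000 - (-1)·-0.2000) / (4) = -0.0111
  x_2 = (-4 - (-3)·0.2500 - (-4)·-0.4000 - (-1)·-0.2000) / (9) = -0.5611
  x_3 = (-4 - (3)·0.2500 - (1)·-0.4444 - (4)·-0.2000) / (10) = -0.3506
  x_4 = (-2 - (3)·0.2500 - (2)·-0.4444 - (-3)·-0.4000) / (10) = -0.3061

-0.3061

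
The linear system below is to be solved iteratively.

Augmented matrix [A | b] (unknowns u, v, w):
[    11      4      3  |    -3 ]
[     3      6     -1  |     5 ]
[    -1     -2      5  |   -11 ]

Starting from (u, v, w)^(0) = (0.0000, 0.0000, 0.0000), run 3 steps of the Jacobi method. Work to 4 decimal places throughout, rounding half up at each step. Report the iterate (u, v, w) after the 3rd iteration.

Iteration 1:
  u = (-3 - (4)·0.0000 - (3)·0.0000) / (11) = -0.2727
  v = (5 - (3)·0.0000 - (-1)·0.0000) / (6) = 0.8333
  w = (-11 - (-1)·0.0000 - (-2)·0.0000) / (5) = -2.2000
Iteration 2:
  u = (-3 - (4)·0.8333 - (3)·-2.2000) / (11) = 0.0243
  v = (5 - (3)·-0.2727 - (-1)·-2.2000) / (6) = 0.6030
  w = (-11 - (-1)·-0.2727 - (-2)·0.8333) / (5) = -1.9212
Iteration 3:
  u = (-3 - (4)·0.6030 - (3)·-1.9212) / (11) = 0.0320
  v = (5 - (3)·0.0243 - (-1)·-1.9212) / (6) = 0.5010
  w = (-11 - (-1)·0.0243 - (-2)·0.6030) / (5) = -1.9539

(0.0320, 0.5010, -1.9539)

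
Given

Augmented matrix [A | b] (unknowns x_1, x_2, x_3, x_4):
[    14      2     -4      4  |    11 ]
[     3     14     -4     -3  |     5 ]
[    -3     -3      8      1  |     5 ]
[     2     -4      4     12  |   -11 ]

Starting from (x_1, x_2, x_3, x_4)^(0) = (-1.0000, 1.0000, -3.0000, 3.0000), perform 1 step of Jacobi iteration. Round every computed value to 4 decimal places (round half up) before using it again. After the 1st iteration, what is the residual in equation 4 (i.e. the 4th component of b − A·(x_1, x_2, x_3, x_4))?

-15.4284

Iteration 1:
  x_1 = (11 - (2)·1.0000 - (-4)·-3.0000 - (4)·3.0000) / (14) = -1.0714
  x_2 = (5 - (3)·-1.0000 - (-4)·-3.0000 - (-3)·3.0000) / (14) = 0.3571
  x_3 = (5 - (-3)·-1.0000 - (-3)·1.0000 - (1)·3.0000) / (8) = 0.2500
  x_4 = (-11 - (2)·-1.0000 - (-4)·1.0000 - (4)·-3.0000) / (12) = 0.5833
Residual b − A·x = (23.9522, 5.9647, 0.2738, -15.4284)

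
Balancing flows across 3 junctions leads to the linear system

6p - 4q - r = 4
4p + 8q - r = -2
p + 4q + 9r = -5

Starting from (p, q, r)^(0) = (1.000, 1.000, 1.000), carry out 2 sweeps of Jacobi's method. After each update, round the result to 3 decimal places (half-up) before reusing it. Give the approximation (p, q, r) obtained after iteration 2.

(0.065, -1.139, -0.444)

Iteration 1:
  p = (4 - (-4)·1.000 - (-1)·1.000) / (6) = 1.500
  q = (-2 - (4)·1.000 - (-1)·1.000) / (8) = -0.625
  r = (-5 - (1)·1.000 - (4)·1.000) / (9) = -1.111
Iteration 2:
  p = (4 - (-4)·-0.625 - (-1)·-1.111) / (6) = 0.065
  q = (-2 - (4)·1.500 - (-1)·-1.111) / (8) = -1.139
  r = (-5 - (1)·1.500 - (4)·-0.625) / (9) = -0.444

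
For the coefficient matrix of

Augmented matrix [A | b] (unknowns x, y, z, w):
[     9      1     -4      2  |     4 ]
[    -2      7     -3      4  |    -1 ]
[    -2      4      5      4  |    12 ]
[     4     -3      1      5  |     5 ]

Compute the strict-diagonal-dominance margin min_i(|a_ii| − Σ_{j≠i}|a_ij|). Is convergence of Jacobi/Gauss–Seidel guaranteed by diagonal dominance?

-5

row 1: |9| − (1+4+2) = 2
row 2: |7| − (2+3+4) = -2
row 3: |5| − (2+4+4) = -5
row 4: |5| − (4+3+1) = -3
minimum over rows = -5 → not strictly diagonally dominant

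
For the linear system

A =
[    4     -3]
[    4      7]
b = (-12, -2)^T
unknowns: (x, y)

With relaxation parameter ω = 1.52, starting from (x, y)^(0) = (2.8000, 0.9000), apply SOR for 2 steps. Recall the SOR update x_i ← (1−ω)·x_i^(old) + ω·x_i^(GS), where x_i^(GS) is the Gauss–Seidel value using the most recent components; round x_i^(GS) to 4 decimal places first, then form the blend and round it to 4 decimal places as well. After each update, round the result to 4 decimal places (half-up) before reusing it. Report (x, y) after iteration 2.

(1.9471, -3.9100)

Iteration 1:
  x: GS value = (-12 - (-3)·0.9000) / (4) = -2.3250;  x ← (1−ω)·2.8000 + ω·-2.3250 = -4.9900
  y: GS value = (-2 - (4)·-4.9900) / (7) = 2.5657;  y ← (1−ω)·0.9000 + ω·2.5657 = 3.4319
Iteration 2:
  x: GS value = (-12 - (-3)·3.4319) / (4) = -0.4261;  x ← (1−ω)·-4.9900 + ω·-0.4261 = 1.9471
  y: GS value = (-2 - (4)·1.9471) / (7) = -1.3983;  y ← (1−ω)·3.4319 + ω·-1.3983 = -3.9100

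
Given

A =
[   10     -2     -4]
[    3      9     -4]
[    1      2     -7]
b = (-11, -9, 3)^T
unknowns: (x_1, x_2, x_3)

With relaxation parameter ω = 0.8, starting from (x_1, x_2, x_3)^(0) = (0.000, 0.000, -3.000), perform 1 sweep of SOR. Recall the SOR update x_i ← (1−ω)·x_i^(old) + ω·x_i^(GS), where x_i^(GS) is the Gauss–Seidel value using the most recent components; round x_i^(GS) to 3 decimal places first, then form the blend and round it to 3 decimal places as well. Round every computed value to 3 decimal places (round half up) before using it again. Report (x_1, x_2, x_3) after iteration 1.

(-1.840, -1.376, -1.468)

Iteration 1:
  x_1: GS value = (-11 - (-2)·0.000 - (-4)·-3.000) / (10) = -2.300;  x_1 ← (1−ω)·0.000 + ω·-2.300 = -1.840
  x_2: GS value = (-9 - (3)·-1.840 - (-4)·-3.000) / (9) = -1.720;  x_2 ← (1−ω)·0.000 + ω·-1.720 = -1.376
  x_3: GS value = (3 - (1)·-1.840 - (2)·-1.376) / (-7) = -1.085;  x_3 ← (1−ω)·-3.000 + ω·-1.085 = -1.468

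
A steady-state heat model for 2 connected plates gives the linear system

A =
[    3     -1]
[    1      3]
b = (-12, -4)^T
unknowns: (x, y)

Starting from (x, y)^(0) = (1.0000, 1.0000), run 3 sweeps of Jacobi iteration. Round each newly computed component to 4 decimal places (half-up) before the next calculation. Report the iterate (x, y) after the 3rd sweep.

Iteration 1:
  x = (-12 - (-1)·1.0000) / (3) = -3.6667
  y = (-4 - (1)·1.0000) / (3) = -1.6667
Iteration 2:
  x = (-12 - (-1)·-1.6667) / (3) = -4.5556
  y = (-4 - (1)·-3.6667) / (3) = -0.1111
Iteration 3:
  x = (-12 - (-1)·-0.1111) / (3) = -4.0370
  y = (-4 - (1)·-4.5556) / (3) = 0.1852

(-4.0370, 0.1852)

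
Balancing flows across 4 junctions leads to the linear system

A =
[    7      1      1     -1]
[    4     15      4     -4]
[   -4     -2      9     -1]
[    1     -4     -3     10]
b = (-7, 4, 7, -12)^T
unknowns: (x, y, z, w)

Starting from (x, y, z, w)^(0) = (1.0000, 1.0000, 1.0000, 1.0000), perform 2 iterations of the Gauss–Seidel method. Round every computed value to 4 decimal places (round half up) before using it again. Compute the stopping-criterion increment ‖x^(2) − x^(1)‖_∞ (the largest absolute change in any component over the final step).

Iteration 1:
  x = (-7 - (1)·1.0000 - (1)·1.0000 - (-1)·1.0000) / (7) = -1.1429
  y = (4 - (4)·-1.1429 - (4)·1.0000 - (-4)·1.0000) / (15) = 0.5714
  z = (7 - (-4)·-1.1429 - (-2)·0.5714 - (-1)·1.0000) / (9) = 0.5079
  w = (-12 - (1)·-1.1429 - (-4)·0.5714 - (-3)·0.5079) / (10) = -0.7048
Iteration 2:
  x = (-7 - (1)·0.5714 - (1)·0.5079 - (-1)·-0.7048) / (7) = -1.2549
  y = (4 - (4)·-1.2549 - (4)·0.5079 - (-4)·-0.7048) / (15) = 0.2779
  z = (7 - (-4)·-1.2549 - (-2)·0.2779 - (-1)·-0.7048) / (9) = 0.2035
  w = (-12 - (1)·-1.2549 - (-4)·0.2779 - (-3)·0.2035) / (10) = -0.9023
Change: (-0.1120, -0.2935, -0.3044, -0.1975) → max |·| = 0.3044

0.3044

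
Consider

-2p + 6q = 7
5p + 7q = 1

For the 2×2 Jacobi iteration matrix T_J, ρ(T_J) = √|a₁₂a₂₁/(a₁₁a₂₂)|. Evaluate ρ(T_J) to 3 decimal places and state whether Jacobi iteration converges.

1.464

a₁₂a₂₁/(a₁₁a₂₂) = (6)·(5) / ((-2)·(7)) = -2.142857
ρ = √|-2.142857| = √2.142857 = 1.464
ρ > 1, so Jacobi diverges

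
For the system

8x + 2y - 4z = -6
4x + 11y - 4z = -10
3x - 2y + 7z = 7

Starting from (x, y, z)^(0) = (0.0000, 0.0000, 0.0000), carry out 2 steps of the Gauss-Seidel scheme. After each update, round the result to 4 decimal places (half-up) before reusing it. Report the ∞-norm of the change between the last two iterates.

0.7289

Iteration 1:
  x = (-6 - (2)·0.0000 - (-4)·0.0000) / (8) = -0.7500
  y = (-10 - (4)·-0.7500 - (-4)·0.0000) / (11) = -0.6364
  z = (7 - (3)·-0.7500 - (-2)·-0.6364) / (7) = 1.1396
Iteration 2:
  x = (-6 - (2)·-0.6364 - (-4)·1.1396) / (8) = -0.0211
  y = (-10 - (4)·-0.0211 - (-4)·1.1396) / (11) = -0.4870
  z = (7 - (3)·-0.0211 - (-2)·-0.4870) / (7) = 0.8699
Change: (0.7289, 0.1494, -0.2697) → max |·| = 0.7289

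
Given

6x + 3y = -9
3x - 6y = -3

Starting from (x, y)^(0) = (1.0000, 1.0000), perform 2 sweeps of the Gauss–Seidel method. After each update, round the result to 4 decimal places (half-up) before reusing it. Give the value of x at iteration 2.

Iteration 1:
  x = (-9 - (3)·1.0000) / (6) = -2.0000
  y = (-3 - (3)·-2.0000) / (-6) = -0.5000
Iteration 2:
  x = (-9 - (3)·-0.5000) / (6) = -1.2500
  y = (-3 - (3)·-1.2500) / (-6) = -0.1250

-1.2500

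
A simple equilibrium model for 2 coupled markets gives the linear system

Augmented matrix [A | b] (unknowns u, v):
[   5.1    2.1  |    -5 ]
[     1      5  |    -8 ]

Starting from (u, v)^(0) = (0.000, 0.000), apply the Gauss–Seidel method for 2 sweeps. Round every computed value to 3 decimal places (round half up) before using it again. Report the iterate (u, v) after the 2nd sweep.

Iteration 1:
  u = (-5 - (2.1)·0.000) / (5.1) = -0.980
  v = (-8 - (1)·-0.980) / (5) = -1.404
Iteration 2:
  u = (-5 - (2.1)·-1.404) / (5.1) = -0.402
  v = (-8 - (1)·-0.402) / (5) = -1.520

(-0.402, -1.520)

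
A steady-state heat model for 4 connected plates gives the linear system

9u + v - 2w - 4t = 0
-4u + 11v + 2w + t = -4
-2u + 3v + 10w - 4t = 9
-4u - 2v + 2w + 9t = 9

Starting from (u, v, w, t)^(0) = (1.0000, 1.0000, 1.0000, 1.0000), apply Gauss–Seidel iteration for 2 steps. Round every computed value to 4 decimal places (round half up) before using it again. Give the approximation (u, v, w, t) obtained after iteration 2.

Iteration 1:
  u = (0 - (1)·1.0000 - (-2)·1.0000 - (-4)·1.0000) / (9) = 0.5556
  v = (-4 - (-4)·0.5556 - (2)·1.0000 - (1)·1.0000) / (11) = -0.4343
  w = (9 - (-2)·0.5556 - (3)·-0.4343 - (-4)·1.0000) / (10) = 1.5414
  t = (9 - (-4)·0.5556 - (-2)·-0.4343 - (2)·1.5414) / (9) = 0.8079
Iteration 2:
  u = (0 - (1)·-0.4343 - (-2)·1.5414 - (-4)·0.8079) / (9) = 0.7499
  v = (-4 - (-4)·0.7499 - (2)·1.5414 - (1)·0.8079) / (11) = -0.4446
  w = (9 - (-2)·0.7499 - (3)·-0.4446 - (-4)·0.8079) / (10) = 1.5065
  t = (9 - (-4)·0.7499 - (-2)·-0.4446 - (2)·1.5065) / (9) = 0.8997

(0.7499, -0.4446, 1.5065, 0.8997)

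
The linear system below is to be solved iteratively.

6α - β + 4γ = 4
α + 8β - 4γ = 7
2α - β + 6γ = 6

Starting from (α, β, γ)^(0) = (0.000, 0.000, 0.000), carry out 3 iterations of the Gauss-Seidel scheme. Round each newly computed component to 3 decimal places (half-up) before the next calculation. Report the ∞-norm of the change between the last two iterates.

Iteration 1:
  α = (4 - (-1)·0.000 - (4)·0.000) / (6) = 0.667
  β = (7 - (1)·0.667 - (-4)·0.000) / (8) = 0.792
  γ = (6 - (2)·0.667 - (-1)·0.792) / (6) = 0.910
Iteration 2:
  α = (4 - (-1)·0.792 - (4)·0.910) / (6) = 0.192
  β = (7 - (1)·0.192 - (-4)·0.910) / (8) = 1.306
  γ = (6 - (2)·0.192 - (-1)·1.306) / (6) = 1.154
Iteration 3:
  α = (4 - (-1)·1.306 - (4)·1.154) / (6) = 0.115
  β = (7 - (1)·0.115 - (-4)·1.154) / (8) = 1.438
  γ = (6 - (2)·0.115 - (-1)·1.438) / (6) = 1.201
Change: (-0.077, 0.132, 0.047) → max |·| = 0.132

0.132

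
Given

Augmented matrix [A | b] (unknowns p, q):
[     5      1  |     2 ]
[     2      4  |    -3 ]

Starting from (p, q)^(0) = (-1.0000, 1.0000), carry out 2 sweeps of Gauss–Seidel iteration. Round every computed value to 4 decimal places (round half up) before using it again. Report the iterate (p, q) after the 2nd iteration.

(0.5700, -1.0350)

Iteration 1:
  p = (2 - (1)·1.0000) / (5) = 0.2000
  q = (-3 - (2)·0.2000) / (4) = -0.8500
Iteration 2:
  p = (2 - (1)·-0.8500) / (5) = 0.5700
  q = (-3 - (2)·0.5700) / (4) = -1.0350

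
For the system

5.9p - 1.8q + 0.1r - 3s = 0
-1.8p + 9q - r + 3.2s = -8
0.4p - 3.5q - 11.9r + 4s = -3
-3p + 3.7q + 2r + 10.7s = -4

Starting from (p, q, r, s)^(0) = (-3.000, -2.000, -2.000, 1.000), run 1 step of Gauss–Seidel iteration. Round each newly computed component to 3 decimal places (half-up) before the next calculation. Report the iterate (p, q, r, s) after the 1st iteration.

Iteration 1:
  p = (0 - (-1.8)·-2.000 - (0.1)·-2.000 - (-3)·1.000) / (5.9) = -0.068
  q = (-8 - (-1.8)·-0.068 - (-1)·-2.000 - (3.2)·1.000) / (9) = -1.480
  r = (-3 - (0.4)·-0.068 - (-3.5)·-1.480 - (4)·1.000) / (-11.9) = 1.021
  s = (-4 - (-3)·-0.068 - (3.7)·-1.480 - (2)·1.021) / (10.7) = -0.072

(-0.068, -1.480, 1.021, -0.072)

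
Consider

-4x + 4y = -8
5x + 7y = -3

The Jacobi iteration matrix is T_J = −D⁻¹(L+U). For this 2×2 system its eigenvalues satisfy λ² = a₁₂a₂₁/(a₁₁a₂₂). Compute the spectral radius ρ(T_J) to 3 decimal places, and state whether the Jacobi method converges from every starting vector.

a₁₂a₂₁/(a₁₁a₂₂) = (4)·(5) / ((-4)·(7)) = -0.714286
ρ = √|-0.714286| = √0.714286 = 0.845
ρ < 1, so Jacobi converges

0.845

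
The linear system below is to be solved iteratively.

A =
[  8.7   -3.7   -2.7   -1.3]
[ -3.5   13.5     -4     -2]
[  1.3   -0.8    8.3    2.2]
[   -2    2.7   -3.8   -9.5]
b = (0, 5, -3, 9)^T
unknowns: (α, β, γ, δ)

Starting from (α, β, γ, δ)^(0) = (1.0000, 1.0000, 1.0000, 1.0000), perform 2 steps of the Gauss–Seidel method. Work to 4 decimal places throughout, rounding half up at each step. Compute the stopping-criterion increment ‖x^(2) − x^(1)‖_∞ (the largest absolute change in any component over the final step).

0.9159

Iteration 1:
  α = (0 - (-3.7)·1.0000 - (-2.7)·1.0000 - (-1.3)·1.0000) / (8.7) = 0.8851
  β = (5 - (-3.5)·0.8851 - (-4)·1.0000 - (-2)·1.0000) / (13.5) = 1.0443
  γ = (-3 - (1.3)·0.8851 - (-0.8)·1.0443 - (2.2)·1.0000) / (8.3) = -0.6645
  δ = (9 - (-2)·0.8851 - (2.7)·1.0443 - (-3.8)·-0.6645) / (-9.5) = -0.5711
Iteration 2:
  α = (0 - (-3.7)·1.0443 - (-2.7)·-0.6645 - (-1.3)·-0.5711) / (8.7) = 0.1526
  β = (5 - (-3.5)·0.1526 - (-4)·-0.6645 - (-2)·-0.5711) / (13.5) = 0.1284
  γ = (-3 - (1.3)·0.1526 - (-0.8)·0.1284 - (2.2)·-0.5711) / (8.3) = -0.2216
  δ = (9 - (-2)·0.1526 - (2.7)·0.1284 - (-3.8)·-0.2216) / (-9.5) = -0.8544
Change: (-0.7325, -0.9159, 0.4429, -0.2833) → max |·| = 0.9159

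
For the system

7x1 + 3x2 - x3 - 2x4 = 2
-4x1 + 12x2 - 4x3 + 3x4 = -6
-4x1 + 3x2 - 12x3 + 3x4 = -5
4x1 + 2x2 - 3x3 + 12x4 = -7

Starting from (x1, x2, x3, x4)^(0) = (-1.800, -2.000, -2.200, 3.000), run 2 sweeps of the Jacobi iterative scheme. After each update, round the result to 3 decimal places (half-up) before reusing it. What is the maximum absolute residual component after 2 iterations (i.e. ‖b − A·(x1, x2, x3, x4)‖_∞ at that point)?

Iteration 1:
  x1 = (2 - (3)·-2.000 - (-1)·-2.200 - (-2)·3.000) / (7) = 1.686
  x2 = (-6 - (-4)·-1.800 - (-4)·-2.200 - (3)·3.000) / (12) = -2.583
  x3 = (-5 - (-4)·-1.800 - (3)·-2.000 - (3)·3.000) / (-12) = 1.267
  x4 = (-7 - (4)·-1.800 - (2)·-2.000 - (-3)·-2.200) / (12) = -0.200
Iteration 2:
  x1 = (2 - (3)·-2.583 - (-1)·1.267 - (-2)·-0.200) / (7) = 1.517
  x2 = (-6 - (-4)·1.686 - (-4)·1.267 - (3)·-0.200) / (12) = 0.534
  x3 = (-5 - (-4)·1.686 - (3)·-2.583 - (3)·-0.200) / (-12) = -0.841
  x4 = (-7 - (4)·1.686 - (2)·-2.583 - (-3)·1.267) / (12) = -0.398
Residual b − A·x = (-11.858, -8.510, -9.432, -11.883); ∞-norm = 11.883

11.883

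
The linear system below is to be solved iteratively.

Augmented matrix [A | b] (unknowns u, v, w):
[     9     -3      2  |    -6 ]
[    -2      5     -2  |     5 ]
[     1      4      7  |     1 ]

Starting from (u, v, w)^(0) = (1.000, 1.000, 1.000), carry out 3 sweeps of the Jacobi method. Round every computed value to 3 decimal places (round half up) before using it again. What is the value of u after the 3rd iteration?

-0.305

Iteration 1:
  u = (-6 - (-3)·1.000 - (2)·1.000) / (9) = -0.556
  v = (5 - (-2)·1.000 - (-2)·1.000) / (5) = 1.800
  w = (1 - (1)·1.000 - (4)·1.000) / (7) = -0.571
Iteration 2:
  u = (-6 - (-3)·1.800 - (2)·-0.571) / (9) = 0.060
  v = (5 - (-2)·-0.556 - (-2)·-0.571) / (5) = 0.549
  w = (1 - (1)·-0.556 - (4)·1.800) / (7) = -0.806
Iteration 3:
  u = (-6 - (-3)·0.549 - (2)·-0.806) / (9) = -0.305
  v = (5 - (-2)·0.060 - (-2)·-0.806) / (5) = 0.702
  w = (1 - (1)·0.060 - (4)·0.549) / (7) = -0.179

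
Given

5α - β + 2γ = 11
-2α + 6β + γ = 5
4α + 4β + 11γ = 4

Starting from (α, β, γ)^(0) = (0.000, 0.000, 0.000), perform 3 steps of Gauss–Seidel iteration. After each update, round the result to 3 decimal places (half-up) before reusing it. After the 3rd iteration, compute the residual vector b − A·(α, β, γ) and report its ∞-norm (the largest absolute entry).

0.436

Iteration 1:
  α = (11 - (-1)·0.000 - (2)·0.000) / (5) = 2.200
  β = (5 - (-2)·2.200 - (1)·0.000) / (6) = 1.567
  γ = (4 - (4)·2.200 - (4)·1.567) / (11) = -1.006
Iteration 2:
  α = (11 - (-1)·1.567 - (2)·-1.006) / (5) = 2.916
  β = (5 - (-2)·2.916 - (1)·-1.006) / (6) = 1.973
  γ = (4 - (4)·2.916 - (4)·1.973) / (11) = -1.414
Iteration 3:
  α = (11 - (-1)·1.973 - (2)·-1.414) / (5) = 3.160
  β = (5 - (-2)·3.160 - (1)·-1.414) / (6) = 2.122
  γ = (4 - (4)·3.160 - (4)·2.122) / (11) = -1.557
Residual b − A·x = (0.436, 0.145, -0.001); ∞-norm = 0.436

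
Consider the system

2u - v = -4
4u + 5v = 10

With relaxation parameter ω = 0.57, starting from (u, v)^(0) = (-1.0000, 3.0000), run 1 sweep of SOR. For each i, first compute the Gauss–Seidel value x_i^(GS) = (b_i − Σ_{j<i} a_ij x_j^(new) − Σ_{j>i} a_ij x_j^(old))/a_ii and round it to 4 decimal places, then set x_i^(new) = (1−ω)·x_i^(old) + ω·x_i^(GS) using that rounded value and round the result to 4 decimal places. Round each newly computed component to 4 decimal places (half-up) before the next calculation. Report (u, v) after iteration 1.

(-0.7150, 2.7560)

Iteration 1:
  u: GS value = (-4 - (-1)·3.0000) / (2) = -0.5000;  u ← (1−ω)·-1.0000 + ω·-0.5000 = -0.7150
  v: GS value = (10 - (4)·-0.7150) / (5) = 2.5720;  v ← (1−ω)·3.0000 + ω·2.5720 = 2.7560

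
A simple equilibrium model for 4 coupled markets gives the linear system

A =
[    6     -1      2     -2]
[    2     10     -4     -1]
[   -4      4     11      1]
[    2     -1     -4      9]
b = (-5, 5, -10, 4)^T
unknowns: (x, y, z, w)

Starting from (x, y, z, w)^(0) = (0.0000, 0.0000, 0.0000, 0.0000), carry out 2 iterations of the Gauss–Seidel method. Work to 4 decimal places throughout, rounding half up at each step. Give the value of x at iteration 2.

Iteration 1:
  x = (-5 - (-1)·0.0000 - (2)·0.0000 - (-2)·0.0000) / (6) = -0.8333
  y = (5 - (2)·-0.8333 - (-4)·0.0000 - (-1)·0.0000) / (10) = 0.6667
  z = (-10 - (-4)·-0.8333 - (4)·0.6667 - (1)·0.0000) / (11) = -1.4545
  w = (4 - (2)·-0.8333 - (-1)·0.6667 - (-4)·-1.4545) / (9) = 0.0573
Iteration 2:
  x = (-5 - (-1)·0.6667 - (2)·-1.4545 - (-2)·0.0573) / (6) = -0.2183
  y = (5 - (2)·-0.2183 - (-4)·-1.4545 - (-1)·0.0573) / (10) = -0.0324
  z = (-10 - (-4)·-0.2183 - (4)·-0.0324 - (1)·0.0573) / (11) = -0.9819
  w = (4 - (2)·-0.2183 - (-1)·-0.0324 - (-4)·-0.9819) / (9) = 0.0530

-0.2183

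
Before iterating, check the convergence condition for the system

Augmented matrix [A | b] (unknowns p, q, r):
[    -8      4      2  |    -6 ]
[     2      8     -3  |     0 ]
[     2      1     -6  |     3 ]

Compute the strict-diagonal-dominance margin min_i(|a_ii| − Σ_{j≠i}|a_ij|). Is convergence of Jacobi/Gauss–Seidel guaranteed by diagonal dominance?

row 1: |-8| − (4+2) = 2
row 2: |8| − (2+3) = 3
row 3: |-6| − (2+1) = 3
minimum over rows = 2 → strictly diagonally dominant (convergence guaranteed)

2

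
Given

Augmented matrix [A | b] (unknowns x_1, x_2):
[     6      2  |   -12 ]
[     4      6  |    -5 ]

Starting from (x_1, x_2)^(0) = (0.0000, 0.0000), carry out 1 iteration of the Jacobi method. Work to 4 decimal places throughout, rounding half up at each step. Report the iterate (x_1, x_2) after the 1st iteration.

(-2.0000, -0.8333)

Iteration 1:
  x_1 = (-12 - (2)·0.0000) / (6) = -2.0000
  x_2 = (-5 - (4)·0.0000) / (6) = -0.8333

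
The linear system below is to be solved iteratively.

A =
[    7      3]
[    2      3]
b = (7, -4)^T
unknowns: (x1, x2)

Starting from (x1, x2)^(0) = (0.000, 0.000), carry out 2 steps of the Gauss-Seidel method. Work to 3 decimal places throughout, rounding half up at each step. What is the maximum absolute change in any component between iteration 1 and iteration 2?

Iteration 1:
  x1 = (7 - (3)·0.000) / (7) = 1.000
  x2 = (-4 - (2)·1.000) / (3) = -2.000
Iteration 2:
  x1 = (7 - (3)·-2.000) / (7) = 1.857
  x2 = (-4 - (2)·1.857) / (3) = -2.571
Change: (0.857, -0.571) → max |·| = 0.857

0.857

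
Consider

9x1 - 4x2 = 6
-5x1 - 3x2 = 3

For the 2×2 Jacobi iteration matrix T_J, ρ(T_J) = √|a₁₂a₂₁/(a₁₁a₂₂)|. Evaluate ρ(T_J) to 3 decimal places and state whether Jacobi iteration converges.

a₁₂a₂₁/(a₁₁a₂₂) = (-4)·(-5) / ((9)·(-3)) = -0.740741
ρ = √|-0.740741| = √0.740741 = 0.861
ρ < 1, so Jacobi converges

0.861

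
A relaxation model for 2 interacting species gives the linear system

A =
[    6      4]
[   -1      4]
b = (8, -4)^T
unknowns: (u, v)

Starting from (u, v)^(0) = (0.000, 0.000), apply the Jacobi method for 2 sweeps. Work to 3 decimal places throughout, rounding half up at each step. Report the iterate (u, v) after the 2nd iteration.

(2.000, -0.667)

Iteration 1:
  u = (8 - (4)·0.000) / (6) = 1.333
  v = (-4 - (-1)·0.000) / (4) = -1.000
Iteration 2:
  u = (8 - (4)·-1.000) / (6) = 2.000
  v = (-4 - (-1)·1.333) / (4) = -0.667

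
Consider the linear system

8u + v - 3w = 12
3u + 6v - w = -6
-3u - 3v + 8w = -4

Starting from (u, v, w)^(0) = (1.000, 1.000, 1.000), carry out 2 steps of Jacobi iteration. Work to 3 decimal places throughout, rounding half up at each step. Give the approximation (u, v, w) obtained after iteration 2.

(1.760, -1.833, -0.344)

Iteration 1:
  u = (12 - (1)·1.000 - (-3)·1.000) / (8) = 1.750
  v = (-6 - (3)·1.000 - (-1)·1.000) / (6) = -1.333
  w = (-4 - (-3)·1.000 - (-3)·1.000) / (8) = 0.250
Iteration 2:
  u = (12 - (1)·-1.333 - (-3)·0.250) / (8) = 1.760
  v = (-6 - (3)·1.750 - (-1)·0.250) / (6) = -1.833
  w = (-4 - (-3)·1.750 - (-3)·-1.333) / (8) = -0.344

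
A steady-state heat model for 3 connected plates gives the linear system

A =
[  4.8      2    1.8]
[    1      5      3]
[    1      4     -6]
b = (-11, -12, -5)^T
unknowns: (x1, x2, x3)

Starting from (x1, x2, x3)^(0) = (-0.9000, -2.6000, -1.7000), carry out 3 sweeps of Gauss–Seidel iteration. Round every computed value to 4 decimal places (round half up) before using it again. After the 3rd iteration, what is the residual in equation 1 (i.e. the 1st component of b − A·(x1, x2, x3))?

Iteration 1:
  x1 = (-11 - (2)·-2.6000 - (1.8)·-1.7000) / (4.8) = -0.5708
  x2 = (-12 - (1)·-0.5708 - (3)·-1.7000) / (5) = -1.2658
  x3 = (-5 - (1)·-0.5708 - (4)·-1.2658) / (-6) = -0.1057
Iteration 2:
  x1 = (-11 - (2)·-1.2658 - (1.8)·-0.1057) / (4.8) = -1.7246
  x2 = (-12 - (1)·-1.7246 - (3)·-0.1057) / (5) = -1.9917
  x3 = (-5 - (1)·-1.7246 - (4)·-1.9917) / (-6) = -0.7819
Iteration 3:
  x1 = (-11 - (2)·-1.9917 - (1.8)·-0.7819) / (4.8) = -1.1686
  x2 = (-12 - (1)·-1.1686 - (3)·-0.7819) / (5) = -1.6971
  x3 = (-5 - (1)·-1.1686 - (4)·-1.6971) / (-6) = -0.4928
Residual b − A·x = (-1.1095, -0.8675, 0.0002)

-1.1095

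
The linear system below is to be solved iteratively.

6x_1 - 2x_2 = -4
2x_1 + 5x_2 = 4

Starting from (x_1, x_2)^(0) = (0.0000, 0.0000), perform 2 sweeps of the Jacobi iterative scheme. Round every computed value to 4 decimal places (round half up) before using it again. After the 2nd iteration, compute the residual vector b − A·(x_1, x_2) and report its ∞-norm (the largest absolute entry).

Iteration 1:
  x_1 = (-4 - (-2)·0.0000) / (6) = -0.6667
  x_2 = (4 - (2)·0.0000) / (5) = 0.8000
Iteration 2:
  x_1 = (-4 - (-2)·0.8000) / (6) = -0.4000
  x_2 = (4 - (2)·-0.6667) / (5) = 1.0667
Residual b − A·x = (0.5334, -0.5335); ∞-norm = 0.5335

0.5335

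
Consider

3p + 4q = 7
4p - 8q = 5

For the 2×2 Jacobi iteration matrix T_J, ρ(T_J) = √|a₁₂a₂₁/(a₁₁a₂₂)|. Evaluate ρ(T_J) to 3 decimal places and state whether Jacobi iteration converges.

0.816

a₁₂a₂₁/(a₁₁a₂₂) = (4)·(4) / ((3)·(-8)) = -0.666667
ρ = √|-0.666667| = √0.666667 = 0.816
ρ < 1, so Jacobi converges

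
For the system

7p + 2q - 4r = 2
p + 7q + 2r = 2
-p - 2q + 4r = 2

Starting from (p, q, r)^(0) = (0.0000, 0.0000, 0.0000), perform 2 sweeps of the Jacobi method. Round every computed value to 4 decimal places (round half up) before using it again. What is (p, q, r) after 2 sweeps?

Iteration 1:
  p = (2 - (2)·0.0000 - (-4)·0.0000) / (7) = 0.2857
  q = (2 - (1)·0.0000 - (2)·0.0000) / (7) = 0.2857
  r = (2 - (-1)·0.0000 - (-2)·0.0000) / (4) = 0.5000
Iteration 2:
  p = (2 - (2)·0.2857 - (-4)·0.5000) / (7) = 0.4898
  q = (2 - (1)·0.2857 - (2)·0.5000) / (7) = 0.1020
  r = (2 - (-1)·0.2857 - (-2)·0.2857) / (4) = 0.7143

(0.4898, 0.1020, 0.7143)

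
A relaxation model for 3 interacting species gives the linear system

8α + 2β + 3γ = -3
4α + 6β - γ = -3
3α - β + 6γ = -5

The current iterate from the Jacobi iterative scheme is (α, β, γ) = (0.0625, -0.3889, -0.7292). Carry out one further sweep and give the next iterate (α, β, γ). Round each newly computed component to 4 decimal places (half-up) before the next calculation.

One sweep:
  α = (-3 - (2)·-0.3889 - (3)·-0.7292) / (8) = -0.0043
  β = (-3 - (4)·0.0625 - (-1)·-0.7292) / (6) = -0.6632
  γ = (-5 - (3)·0.0625 - (-1)·-0.3889) / (6) = -0.9294

(-0.0043, -0.6632, -0.9294)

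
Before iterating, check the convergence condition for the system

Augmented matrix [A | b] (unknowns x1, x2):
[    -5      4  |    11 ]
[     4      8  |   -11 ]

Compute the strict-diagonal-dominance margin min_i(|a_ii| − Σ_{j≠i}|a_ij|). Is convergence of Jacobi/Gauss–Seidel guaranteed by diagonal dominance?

row 1: |-5| − (4) = 1
row 2: |8| − (4) = 4
minimum over rows = 1 → strictly diagonally dominant (convergence guaranteed)

1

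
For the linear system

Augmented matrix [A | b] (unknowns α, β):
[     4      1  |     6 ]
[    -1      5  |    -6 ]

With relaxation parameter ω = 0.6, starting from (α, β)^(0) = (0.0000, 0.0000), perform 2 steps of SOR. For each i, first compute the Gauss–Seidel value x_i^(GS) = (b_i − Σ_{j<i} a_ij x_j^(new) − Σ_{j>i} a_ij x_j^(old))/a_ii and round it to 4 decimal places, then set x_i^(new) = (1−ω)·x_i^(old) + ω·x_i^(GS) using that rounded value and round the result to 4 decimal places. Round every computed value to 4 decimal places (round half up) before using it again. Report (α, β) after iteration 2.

(1.3518, -0.8026)

Iteration 1:
  α: GS value = (6 - (1)·0.0000) / (4) = 1.5000;  α ← (1−ω)·0.0000 + ω·1.5000 = 0.9000
  β: GS value = (-6 - (-1)·0.9000) / (5) = -1.0200;  β ← (1−ω)·0.0000 + ω·-1.0200 = -0.6120
Iteration 2:
  α: GS value = (6 - (1)·-0.6120) / (4) = 1.6530;  α ← (1−ω)·0.9000 + ω·1.6530 = 1.3518
  β: GS value = (-6 - (-1)·1.3518) / (5) = -0.9296;  β ← (1−ω)·-0.6120 + ω·-0.9296 = -0.8026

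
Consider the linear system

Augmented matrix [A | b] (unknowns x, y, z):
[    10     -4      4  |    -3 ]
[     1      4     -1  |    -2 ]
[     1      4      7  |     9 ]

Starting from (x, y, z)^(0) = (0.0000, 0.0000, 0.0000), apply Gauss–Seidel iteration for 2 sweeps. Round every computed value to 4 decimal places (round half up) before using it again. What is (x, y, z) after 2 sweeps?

(-1.0986, 0.1675, 1.3469)

Iteration 1:
  x = (-3 - (-4)·0.0000 - (4)·0.0000) / (10) = -0.3000
  y = (-2 - (1)·-0.3000 - (-1)·0.0000) / (4) = -0.4250
  z = (9 - (1)·-0.3000 - (4)·-0.4250) / (7) = 1.5714
Iteration 2:
  x = (-3 - (-4)·-0.4250 - (4)·1.5714) / (10) = -1.0986
  y = (-2 - (1)·-1.0986 - (-1)·1.5714) / (4) = 0.1675
  z = (9 - (1)·-1.0986 - (4)·0.1675) / (7) = 1.3469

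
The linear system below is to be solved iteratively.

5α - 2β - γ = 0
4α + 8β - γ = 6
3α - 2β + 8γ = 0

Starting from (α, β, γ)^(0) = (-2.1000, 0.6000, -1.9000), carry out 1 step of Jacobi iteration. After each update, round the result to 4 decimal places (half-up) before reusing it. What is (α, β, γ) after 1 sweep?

Iteration 1:
  α = (0 - (-2)·0.6000 - (-1)·-1.9000) / (5) = -0.1400
  β = (6 - (4)·-2.1000 - (-1)·-1.9000) / (8) = 1.5625
  γ = (0 - (3)·-2.1000 - (-2)·0.6000) / (8) = 0.9375

(-0.1400, 1.5625, 0.9375)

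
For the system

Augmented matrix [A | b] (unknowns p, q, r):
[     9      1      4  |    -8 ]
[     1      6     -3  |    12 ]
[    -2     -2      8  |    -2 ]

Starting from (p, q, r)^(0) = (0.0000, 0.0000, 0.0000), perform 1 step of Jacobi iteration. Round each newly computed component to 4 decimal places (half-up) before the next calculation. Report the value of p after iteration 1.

-0.8889

Iteration 1:
  p = (-8 - (1)·0.0000 - (4)·0.0000) / (9) = -0.8889
  q = (12 - (1)·0.0000 - (-3)·0.0000) / (6) = 2.0000
  r = (-2 - (-2)·0.0000 - (-2)·0.0000) / (8) = -0.2500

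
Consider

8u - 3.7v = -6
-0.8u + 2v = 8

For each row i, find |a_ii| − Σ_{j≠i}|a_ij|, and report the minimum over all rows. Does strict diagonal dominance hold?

row 1: |8| − (3.7) = 4.3
row 2: |2| − (0.8) = 1.2
minimum over rows = 1.2 → strictly diagonally dominant (convergence guaranteed)

1.2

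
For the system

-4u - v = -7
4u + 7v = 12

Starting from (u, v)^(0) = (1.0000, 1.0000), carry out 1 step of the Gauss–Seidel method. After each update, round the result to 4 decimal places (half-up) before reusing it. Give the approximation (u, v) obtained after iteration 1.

Iteration 1:
  u = (-7 - (-1)·1.0000) / (-4) = 1.5000
  v = (12 - (4)·1.5000) / (7) = 0.8571

(1.5000, 0.8571)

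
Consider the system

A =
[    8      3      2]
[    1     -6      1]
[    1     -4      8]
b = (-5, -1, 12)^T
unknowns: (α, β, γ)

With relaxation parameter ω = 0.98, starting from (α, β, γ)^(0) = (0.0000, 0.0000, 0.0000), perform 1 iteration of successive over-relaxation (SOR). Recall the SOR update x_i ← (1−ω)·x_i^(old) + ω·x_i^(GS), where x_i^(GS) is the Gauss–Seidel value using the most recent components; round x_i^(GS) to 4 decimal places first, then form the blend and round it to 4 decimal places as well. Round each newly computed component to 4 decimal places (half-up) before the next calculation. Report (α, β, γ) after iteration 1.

(-0.6125, 0.0633, 1.5760)

Iteration 1:
  α: GS value = (-5 - (3)·0.0000 - (2)·0.0000) / (8) = -0.6250;  α ← (1−ω)·0.0000 + ω·-0.6250 = -0.6125
  β: GS value = (-1 - (1)·-0.6125 - (1)·0.0000) / (-6) = 0.0646;  β ← (1−ω)·0.0000 + ω·0.0646 = 0.0633
  γ: GS value = (12 - (1)·-0.6125 - (-4)·0.0633) / (8) = 1.6082;  γ ← (1−ω)·0.0000 + ω·1.6082 = 1.5760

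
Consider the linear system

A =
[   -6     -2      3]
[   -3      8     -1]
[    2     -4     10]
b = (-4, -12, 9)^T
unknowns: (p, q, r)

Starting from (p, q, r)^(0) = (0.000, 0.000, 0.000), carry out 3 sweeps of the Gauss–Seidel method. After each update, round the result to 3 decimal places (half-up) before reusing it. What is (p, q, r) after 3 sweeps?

Iteration 1:
  p = (-4 - (-2)·0.000 - (3)·0.000) / (-6) = 0.667
  q = (-12 - (-3)·0.667 - (-1)·0.000) / (8) = -1.250
  r = (9 - (2)·0.667 - (-4)·-1.250) / (10) = 0.267
Iteration 2:
  p = (-4 - (-2)·-1.250 - (3)·0.267) / (-6) = 1.217
  q = (-12 - (-3)·1.217 - (-1)·0.267) / (8) = -1.010
  r = (9 - (2)·1.217 - (-4)·-1.010) / (10) = 0.253
Iteration 3:
  p = (-4 - (-2)·-1.010 - (3)·0.253) / (-6) = 1.130
  q = (-12 - (-3)·1.130 - (-1)·0.253) / (8) = -1.045
  r = (9 - (2)·1.130 - (-4)·-1.045) / (10) = 0.256

(1.130, -1.045, 0.256)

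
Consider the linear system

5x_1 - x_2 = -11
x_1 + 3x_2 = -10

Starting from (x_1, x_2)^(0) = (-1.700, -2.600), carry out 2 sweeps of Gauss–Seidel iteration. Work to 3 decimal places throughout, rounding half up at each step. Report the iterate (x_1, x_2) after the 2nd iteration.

(-2.685, -2.438)

Iteration 1:
  x_1 = (-11 - (-1)·-2.600) / (5) = -2.720
  x_2 = (-10 - (1)·-2.720) / (3) = -2.427
Iteration 2:
  x_1 = (-11 - (-1)·-2.427) / (5) = -2.685
  x_2 = (-10 - (1)·-2.685) / (3) = -2.438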